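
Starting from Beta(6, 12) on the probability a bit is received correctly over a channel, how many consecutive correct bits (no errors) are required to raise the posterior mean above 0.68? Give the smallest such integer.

k = 20

After k correct bits and 0 errors the posterior is Beta(6+k, 12), with mean (6+k)/(6+12+k).
Set (6+k)/(18+k) > 0.68 and solve: k > (0.68·18 − 6)/(1 − 0.68) = 19.500.
The smallest integer exceeding 19.500 is 20.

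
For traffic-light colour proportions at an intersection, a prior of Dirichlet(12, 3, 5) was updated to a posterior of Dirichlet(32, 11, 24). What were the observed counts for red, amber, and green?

counts (20, 8, 19)

For a Dirichlet(α) prior with multinomial counts c, the posterior is Dirichlet(α + c) componentwise.
Counts are posterior − prior componentwise: 32−12=20, 11−3=8, 24−5=19.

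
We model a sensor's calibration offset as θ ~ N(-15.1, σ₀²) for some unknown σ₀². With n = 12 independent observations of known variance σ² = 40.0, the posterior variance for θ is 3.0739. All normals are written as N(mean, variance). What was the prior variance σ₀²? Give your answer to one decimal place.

For the Normal–Normal model with known σ², precisions add: τ_n = τ₀ + n/σ².
So 1/σ₀² = 1/3.0739 − 12/40.0 = 0.325320 − 0.300000 = 0.025320.
Hence σ₀² = 1/0.025320 ≈ 39.5.

σ₀² = 39.5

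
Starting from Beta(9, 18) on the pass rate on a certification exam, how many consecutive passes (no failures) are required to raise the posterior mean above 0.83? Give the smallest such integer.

After k passes and 0 failures the posterior is Beta(9+k, 18), with mean (9+k)/(9+18+k).
Set (9+k)/(27+k) > 0.83 and solve: k > (0.83·27 − 9)/(1 − 0.83) = 78.882.
The smallest integer exceeding 78.882 is 79.

k = 79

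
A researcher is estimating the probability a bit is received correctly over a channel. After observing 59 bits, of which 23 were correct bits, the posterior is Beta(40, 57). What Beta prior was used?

Beta(17, 21)

A Beta(a, b) prior with s successes and f failures in binomial data gives a Beta(a+s, b+f) posterior.
Subtract the data counts: 40−23=17, 57−36=21.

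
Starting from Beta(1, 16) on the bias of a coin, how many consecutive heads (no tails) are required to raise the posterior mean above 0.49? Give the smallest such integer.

k = 15

After k heads and 0 tails the posterior is Beta(1+k, 16), with mean (1+k)/(1+16+k).
Set (1+k)/(17+k) > 0.49 and solve: k > (0.49·17 − 1)/(1 − 0.49) = 14.373.
The smallest integer exceeding 14.373 is 15.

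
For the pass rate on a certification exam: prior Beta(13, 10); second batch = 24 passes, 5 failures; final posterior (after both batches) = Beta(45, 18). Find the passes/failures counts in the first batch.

Sequential conjugate updates are equivalent to a single update on the pooled data, so total successes = posterior α − prior α and total failures = posterior β − prior β.
Total across both batches: 45−13=32 passes, 18−10=8 failures.
Subtract the second batch: 32−24=8 passes and 8−5=3 failures.

8 passes and 3 failures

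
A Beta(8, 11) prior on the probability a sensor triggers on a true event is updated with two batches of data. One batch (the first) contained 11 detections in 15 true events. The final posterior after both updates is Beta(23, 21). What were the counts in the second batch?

4 detections and 6 misses

Sequential conjugate updates are equivalent to a single update on the pooled data, so total successes = posterior α − prior α and total failures = posterior β − prior β.
Total across both batches: 23−8=15 detections, 21−11=10 misses.
Subtract the first batch: 15−11=4 detections and 10−4=6 misses.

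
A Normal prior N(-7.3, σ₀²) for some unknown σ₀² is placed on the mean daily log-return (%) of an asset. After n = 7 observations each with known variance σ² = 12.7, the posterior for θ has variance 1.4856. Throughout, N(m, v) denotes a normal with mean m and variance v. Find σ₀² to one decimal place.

Posterior precision equals prior precision plus data precision: 1/σ_n² = 1/σ₀² + n/σ².
So 1/σ₀² = 1/1.4856 − 7/12.7 = 0.673129 − 0.551181 = 0.121948.
Hence σ₀² = 1/0.121948 ≈ 8.2.

σ₀² = 8.2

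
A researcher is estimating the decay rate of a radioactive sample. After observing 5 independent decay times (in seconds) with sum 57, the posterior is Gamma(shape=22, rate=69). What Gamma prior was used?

Gamma–exponential conjugacy: posterior shape = α + n, posterior rate = β + Σtᵢ.
So α = 22 − 5 = 17 and β = 69 − 57 = 12.

Gamma(shape=17, rate=12)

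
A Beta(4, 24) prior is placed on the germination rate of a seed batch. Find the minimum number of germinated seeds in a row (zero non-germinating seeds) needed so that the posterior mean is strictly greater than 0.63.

After k germinated seeds and 0 non-germinating seeds the posterior is Beta(4+k, 24), with mean (4+k)/(4+24+k).
Set (4+k)/(28+k) > 0.63 and solve: k > (0.63·28 − 4)/(1 − 0.63) = 36.865.
The smallest integer exceeding 36.865 is 37.

k = 37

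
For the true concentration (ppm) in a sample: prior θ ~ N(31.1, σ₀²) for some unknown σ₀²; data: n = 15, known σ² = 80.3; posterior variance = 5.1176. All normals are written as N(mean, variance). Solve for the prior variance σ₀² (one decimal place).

For the Normal–Normal model with known σ², precisions add: τ_n = τ₀ + n/σ².
So 1/σ₀² = 1/5.1176 − 15/80.3 = 0.195404 − 0.186800 = 0.008604.
Hence σ₀² = 1/0.008604 ≈ 116.2.

σ₀² = 116.2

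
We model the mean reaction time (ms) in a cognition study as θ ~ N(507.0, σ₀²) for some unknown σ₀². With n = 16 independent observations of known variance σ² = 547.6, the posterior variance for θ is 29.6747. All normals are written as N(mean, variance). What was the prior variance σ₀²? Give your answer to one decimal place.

For the Normal–Normal model with known σ², precisions add: τ_n = τ₀ + n/σ².
So 1/σ₀² = 1/29.6747 − 16/547.6 = 0.033699 − 0.029218 = 0.004481.
Hence σ₀² = 1/0.004481 ≈ 223.2.

σ₀² = 223.2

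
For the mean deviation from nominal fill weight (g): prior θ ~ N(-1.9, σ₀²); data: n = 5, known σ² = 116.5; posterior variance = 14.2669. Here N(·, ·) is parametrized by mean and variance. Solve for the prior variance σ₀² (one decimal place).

σ₀² = 36.8

For the Normal–Normal model with known σ², precisions add: τ_n = τ₀ + n/σ².
So 1/σ₀² = 1/14.2669 − 5/116.5 = 0.070092 − 0.042918 = 0.027174.
Hence σ₀² = 1/0.027174 ≈ 36.8.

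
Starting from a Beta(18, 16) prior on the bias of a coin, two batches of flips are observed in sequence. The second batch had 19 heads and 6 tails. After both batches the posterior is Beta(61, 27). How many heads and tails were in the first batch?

24 heads and 5 tails

Sequential conjugate updates are equivalent to a single update on the pooled data, so total successes = posterior α − prior α and total failures = posterior β − prior β.
Total across both batches: 61−18=43 heads, 27−16=11 tails.
Subtract the second batch: 43−19=24 heads and 11−6=5 tails.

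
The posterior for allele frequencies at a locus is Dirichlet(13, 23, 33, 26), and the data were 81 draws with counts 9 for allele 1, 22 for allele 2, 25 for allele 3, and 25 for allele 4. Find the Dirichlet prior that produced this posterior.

Dirichlet(4, 1, 8, 1)

For a Dirichlet(α) prior with multinomial counts c, the posterior is Dirichlet(α + c) componentwise.
Subtract each count from the matching posterior parameter: 13−9=4, 23−22=1, 33−25=8, 26−25=1.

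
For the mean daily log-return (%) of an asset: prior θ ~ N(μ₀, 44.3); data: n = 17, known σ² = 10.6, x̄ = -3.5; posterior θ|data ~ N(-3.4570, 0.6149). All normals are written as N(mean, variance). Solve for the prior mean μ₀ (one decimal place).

With known observation variance, the Normal–Normal posterior has precision τ_n = τ₀ + n/σ² and mean μ_n = (τ₀μ₀ + (n/σ²)x̄)/τ_n.
Here τ₀ = 1/44.3 = 0.022573 and τ_data = 17/10.6 = 1.603774, so τ_n = 1.626347.
Rearranging for μ₀: μ₀ = (μ_n·τ_n − τ_data·x̄)/τ₀ = (-3.4570·1.626347 − 1.603774·-3.5) / 0.022573 = -0.009073/0.022573 ≈ -0.4.

μ₀ = -0.4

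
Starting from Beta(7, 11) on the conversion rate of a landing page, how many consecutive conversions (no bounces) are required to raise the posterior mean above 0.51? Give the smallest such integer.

After k conversions and 0 bounces the posterior is Beta(7+k, 11), with mean (7+k)/(7+11+k).
Set (7+k)/(18+k) > 0.51 and solve: k > (0.51·18 − 7)/(1 − 0.51) = 4.449.
The smallest integer exceeding 4.449 is 5, and checking k=5: (12)/(23) = 0.5217 > 0.51.

k = 5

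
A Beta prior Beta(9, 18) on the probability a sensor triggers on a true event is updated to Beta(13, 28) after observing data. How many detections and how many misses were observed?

Beta is conjugate to the binomial likelihood: posterior = Beta(a+s, b+f).
Match parameters: s=13−9=4, f=28−18=10.

4 detections and 10 misses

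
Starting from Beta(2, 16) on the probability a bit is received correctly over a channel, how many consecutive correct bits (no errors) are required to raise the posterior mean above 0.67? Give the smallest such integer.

After k correct bits and 0 errors the posterior is Beta(2+k, 16), with mean (2+k)/(2+16+k).
Set (2+k)/(18+k) > 0.67 and solve: k > (0.67·18 − 2)/(1 − 0.67) = 30.485.
The smallest integer exceeding 30.485 is 31.

k = 31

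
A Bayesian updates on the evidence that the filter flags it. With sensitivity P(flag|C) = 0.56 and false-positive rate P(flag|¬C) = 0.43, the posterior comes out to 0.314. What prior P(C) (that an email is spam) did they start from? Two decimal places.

P(C) = 0.26

Bayes' rule in odds form gives O(C|E) = O(C)·[P(E|C)/P(E|¬C)], hence O(C) = O(C|E)/LR.
Posterior odds = 0.314/(1−0.314) = 0.4577. LR = 0.56/0.43 = 1.3023.
Prior odds = 0.4577/1.3023 = 0.3515, so P(C) = 0.3515/(1+0.3515) ≈ 0.26.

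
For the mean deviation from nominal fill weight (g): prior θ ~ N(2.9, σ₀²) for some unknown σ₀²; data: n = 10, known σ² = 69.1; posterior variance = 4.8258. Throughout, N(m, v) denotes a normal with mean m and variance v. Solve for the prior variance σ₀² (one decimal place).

Posterior precision equals prior precision plus data precision: 1/σ_n² = 1/σ₀² + n/σ².
So 1/σ₀² = 1/4.8258 − 10/69.1 = 0.207220 − 0.144718 = 0.062502.
Hence σ₀² = 1/0.062502 ≈ 16.0.

σ₀² = 16.0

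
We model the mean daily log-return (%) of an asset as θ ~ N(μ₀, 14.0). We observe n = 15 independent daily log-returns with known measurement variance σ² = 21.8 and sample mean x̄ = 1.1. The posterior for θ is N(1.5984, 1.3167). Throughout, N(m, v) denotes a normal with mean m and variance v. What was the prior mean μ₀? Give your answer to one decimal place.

The posterior mean is a precision-weighted average: μ_n = (τ₀μ₀ + τ_data·x̄)/(τ₀+τ_data), with τ₀=1/σ₀² and τ_data=n/σ².
Here τ₀ = 1/14.0 = 0.071429 and τ_data = 15/21.8 = 0.688073, so τ_n = 0.759502.
Rearranging for μ₀: μ₀ = (μ_n·τ_n − τ_data·x̄)/τ₀ = (1.5984·0.759502 − 0.688073·1.1) / 0.071429 = 0.457108/0.071429 ≈ 6.4.

μ₀ = 6.4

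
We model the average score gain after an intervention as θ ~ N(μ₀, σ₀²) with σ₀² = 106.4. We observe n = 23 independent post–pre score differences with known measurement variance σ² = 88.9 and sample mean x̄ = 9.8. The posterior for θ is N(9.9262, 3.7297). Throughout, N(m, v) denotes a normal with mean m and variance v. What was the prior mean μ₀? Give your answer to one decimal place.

μ₀ = 13.4

The posterior mean is a precision-weighted average: μ_n = (τ₀μ₀ + τ_data·x̄)/(τ₀+τ_data), with τ₀=1/σ₀² and τ_data=n/σ².
Here τ₀ = 1/106.4 = 0.009398 and τ_data = 23/88.9 = 0.258718, so τ_n = 0.268116.
Rearranging for μ₀: μ₀ = (μ_n·τ_n − τ_data·x̄)/τ₀ = (9.9262·0.268116 − 0.258718·9.8) / 0.009398 = 0.125937/0.009398 ≈ 13.4.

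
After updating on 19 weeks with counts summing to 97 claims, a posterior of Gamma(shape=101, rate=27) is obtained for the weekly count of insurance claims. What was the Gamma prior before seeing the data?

A Gamma(α, β) prior (rate parametrization) on a Poisson rate with n observations summing to S gives posterior Gamma(α+S, β+n).
So α = 101 − 97 = 4 and β = 27 − 19 = 8.

Gamma(shape=4, rate=8)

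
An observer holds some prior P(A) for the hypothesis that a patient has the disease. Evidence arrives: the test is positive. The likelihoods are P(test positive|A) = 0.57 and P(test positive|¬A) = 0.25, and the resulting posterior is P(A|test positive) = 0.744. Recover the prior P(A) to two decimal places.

Bayes' rule in odds form gives O(A|E) = O(A)·[P(E|A)/P(E|¬A)], hence O(A) = O(A|E)/LR.
Posterior odds = 0.744/(1−0.744) = 2.9062. LR = 0.57/0.25 = 2.2800.
Prior odds = 2.9062/2.2800 = 1.2746, so P(A) = 1.2746/(1+1.2746) ≈ 0.56.

P(A) = 0.56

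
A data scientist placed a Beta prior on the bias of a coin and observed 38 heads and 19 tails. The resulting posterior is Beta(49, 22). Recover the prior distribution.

Beta is conjugate to the binomial likelihood: posterior = Beta(α+s, β+f).
Subtract the data counts: 49−38=11, 22−19=3.

Beta(11, 3)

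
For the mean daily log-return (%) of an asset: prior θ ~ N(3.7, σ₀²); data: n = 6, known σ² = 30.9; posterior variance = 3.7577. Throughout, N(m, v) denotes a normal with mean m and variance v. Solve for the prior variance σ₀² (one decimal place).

σ₀² = 13.9

For the Normal–Normal model with known σ², precisions add: τ_n = τ₀ + n/σ².
So 1/σ₀² = 1/3.7577 − 6/30.9 = 0.266120 − 0.194175 = 0.071945.
Hence σ₀² = 1/0.071945 ≈ 13.9.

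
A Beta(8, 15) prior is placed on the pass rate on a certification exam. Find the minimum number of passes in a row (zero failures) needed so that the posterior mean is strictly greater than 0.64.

k = 19

After k passes and 0 failures the posterior is Beta(8+k, 15), with mean (8+k)/(8+15+k).
Set (8+k)/(23+k) > 0.64 and solve: k > (0.64·23 − 8)/(1 − 0.64) = 18.667.
The smallest integer exceeding 18.667 is 19.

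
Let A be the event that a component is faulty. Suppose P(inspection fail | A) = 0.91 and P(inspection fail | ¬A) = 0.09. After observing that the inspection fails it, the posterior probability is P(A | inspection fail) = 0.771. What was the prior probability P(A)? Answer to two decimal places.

Bayes' rule in odds form gives O(A|E) = O(A)·[P(E|A)/P(E|¬A)], hence O(A) = O(A|E)/LR.
Posterior odds = 0.771/(1−0.771) = 3.3668. LR = 0.91/0.09 = 10.1111.
Prior odds = 3.3668/10.1111 = 0.3330, so P(A) = 0.3330/(1+0.3330) ≈ 0.25.

P(A) = 0.25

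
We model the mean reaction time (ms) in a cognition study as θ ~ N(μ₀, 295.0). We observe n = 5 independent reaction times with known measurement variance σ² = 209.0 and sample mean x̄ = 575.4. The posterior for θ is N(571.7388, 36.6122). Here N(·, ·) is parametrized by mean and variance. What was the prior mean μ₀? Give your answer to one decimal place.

The posterior mean is a precision-weighted average: μ_n = (τ₀μ₀ + τ_data·x̄)/(τ₀+τ_data), with τ₀=1/σ₀² and τ_data=n/σ².
Here τ₀ = 1/295.0 = 0.003390 and τ_data = 5/209.0 = 0.023923, so τ_n = 0.027313.
Rearranging for μ₀: μ₀ = (μ_n·τ_n − τ_data·x̄)/τ₀ = (571.7388·0.027313 − 0.023923·575.4) / 0.003390 = 1.850608/0.003390 ≈ 545.9.

μ₀ = 545.9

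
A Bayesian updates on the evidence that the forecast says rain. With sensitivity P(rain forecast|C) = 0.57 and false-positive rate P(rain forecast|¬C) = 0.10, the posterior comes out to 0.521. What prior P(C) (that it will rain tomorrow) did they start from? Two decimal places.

Bayes' rule in odds form gives O(C|E) = O(C)·[P(E|C)/P(E|¬C)], hence O(C) = O(C|E)/LR.
Posterior odds = 0.521/(1−0.521) = 1.0877. LR = 0.57/0.10 = 5.7000.
Prior odds = 1.0877/5.7000 = 0.1908, so P(C) = 0.1908/(1+0.1908) ≈ 0.16.

P(C) = 0.16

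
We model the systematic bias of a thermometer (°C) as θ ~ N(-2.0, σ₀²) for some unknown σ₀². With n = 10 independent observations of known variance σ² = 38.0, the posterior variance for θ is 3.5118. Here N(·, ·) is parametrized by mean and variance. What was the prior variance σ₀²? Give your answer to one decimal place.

Posterior precision equals prior precision plus data precision: 1/σ_n² = 1/σ₀² + n/σ².
So 1/σ₀² = 1/3.5118 − 10/38.0 = 0.284754 − 0.263158 = 0.021596.
Hence σ₀² = 1/0.021596 ≈ 46.3.

σ₀² = 46.3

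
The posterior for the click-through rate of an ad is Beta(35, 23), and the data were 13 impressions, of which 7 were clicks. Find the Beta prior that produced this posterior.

Beta(28, 17)

Beta is conjugate to the binomial likelihood: posterior = Beta(α+s, β+f).
So α = 35 − 7 = 28 and β = 23 − 6 = 17.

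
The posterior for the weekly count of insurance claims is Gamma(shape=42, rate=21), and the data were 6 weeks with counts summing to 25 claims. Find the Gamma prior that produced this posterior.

Gamma(shape=17, rate=15)

Gamma–Poisson conjugacy: posterior shape = α + Σxᵢ, posterior rate = β + n.
So α = 42 − 25 = 17 and β = 21 − 6 = 15.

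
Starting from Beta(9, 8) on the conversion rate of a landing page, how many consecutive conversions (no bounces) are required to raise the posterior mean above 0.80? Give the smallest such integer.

After k conversions and 0 bounces the posterior is Beta(9+k, 8), with mean (9+k)/(9+8+k).
Set (9+k)/(17+k) > 0.80 and solve: k > (0.80·17 − 9)/(1 − 0.80) = 23.000.
The smallest integer exceeding 23.000 is 24.

k = 24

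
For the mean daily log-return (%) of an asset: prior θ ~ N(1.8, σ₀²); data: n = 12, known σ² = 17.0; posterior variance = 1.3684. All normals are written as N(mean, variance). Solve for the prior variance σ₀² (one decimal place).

Posterior precision equals prior precision plus data precision: 1/σ_n² = 1/σ₀² + n/σ².
So 1/σ₀² = 1/1.3684 − 12/17.0 = 0.730780 − 0.705882 = 0.024898.
Hence σ₀² = 1/0.024898 ≈ 40.2.

σ₀² = 40.2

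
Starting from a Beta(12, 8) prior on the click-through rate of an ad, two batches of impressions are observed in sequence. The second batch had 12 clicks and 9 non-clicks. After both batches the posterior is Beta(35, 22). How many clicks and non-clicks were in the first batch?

Because Beta–binomial updating is additive in the counts, the combined data contributed (α_post−α_prior, β_post−β_prior) successes and failures.
Total across both batches: 35−12=23 clicks, 22−8=14 non-clicks.
Subtract the second batch: 23−12=11 clicks and 14−9=5 non-clicks.

11 clicks and 5 non-clicks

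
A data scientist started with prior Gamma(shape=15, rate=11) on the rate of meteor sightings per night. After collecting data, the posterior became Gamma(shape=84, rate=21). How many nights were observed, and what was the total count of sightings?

n = 10 nights with total 69 sightings

A Gamma(α, β) prior (rate parametrization) on a Poisson rate with n observations summing to S gives posterior Gamma(α+S, β+n).
Matching: Σxᵢ = 84 − 15 = 69 and n = 21 − 11 = 10.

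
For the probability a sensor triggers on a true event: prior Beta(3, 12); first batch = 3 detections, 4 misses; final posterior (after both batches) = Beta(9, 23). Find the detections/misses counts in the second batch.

3 detections and 7 misses

Because Beta–binomial updating is additive in the counts, the combined data contributed (α_post−α_prior, β_post−β_prior) successes and failures.
Total across both batches: 9−3=6 detections, 23−12=11 misses.
Subtract the first batch: 6−3=3 detections and 11−4=7 misses.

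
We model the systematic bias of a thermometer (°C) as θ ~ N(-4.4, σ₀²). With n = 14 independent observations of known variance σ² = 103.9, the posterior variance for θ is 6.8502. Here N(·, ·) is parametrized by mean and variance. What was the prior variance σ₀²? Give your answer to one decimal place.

For the Normal–Normal model with known σ², precisions add: τ_n = τ₀ + n/σ².
So 1/σ₀² = 1/6.8502 − 14/103.9 = 0.145981 − 0.134745 = 0.011236.
Hence σ₀² = 1/0.011236 ≈ 89.0.

σ₀² = 89.0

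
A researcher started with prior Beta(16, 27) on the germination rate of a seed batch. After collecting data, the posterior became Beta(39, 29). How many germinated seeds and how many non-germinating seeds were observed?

23 germinated seeds and 2 non-germinating seeds

A Beta(α, β) prior with s successes and f failures in binomial data gives a Beta(α+s, β+f) posterior.
So s = 39 − 16 = 23 and f = 29 − 27 = 2.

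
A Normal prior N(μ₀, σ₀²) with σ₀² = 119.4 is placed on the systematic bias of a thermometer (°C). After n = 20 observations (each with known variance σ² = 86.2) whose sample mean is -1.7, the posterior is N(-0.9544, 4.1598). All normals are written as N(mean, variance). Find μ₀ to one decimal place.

μ₀ = 19.7

The posterior mean is a precision-weighted average: μ_n = (τ₀μ₀ + τ_data·x̄)/(τ₀+τ_data), with τ₀=1/σ₀² and τ_data=n/σ².
Here τ₀ = 1/119.4 = 0.008375 and τ_data = 20/86.2 = 0.232019, so τ_n = 0.240394.
Rearranging for μ₀: μ₀ = (μ_n·τ_n − τ_data·x̄)/τ₀ = (-0.9544·0.240394 − 0.232019·-1.7) / 0.008375 = 0.165000/0.008375 ≈ 19.7.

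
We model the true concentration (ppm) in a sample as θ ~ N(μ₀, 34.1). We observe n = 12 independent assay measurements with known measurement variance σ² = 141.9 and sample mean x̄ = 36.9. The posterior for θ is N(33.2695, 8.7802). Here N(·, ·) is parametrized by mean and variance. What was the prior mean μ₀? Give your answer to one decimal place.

The posterior mean is a precision-weighted average: μ_n = (τ₀μ₀ + τ_data·x̄)/(τ₀+τ_data), with τ₀=1/σ₀² and τ_data=n/σ².
Here τ₀ = 1/34.1 = 0.029326 and τ_data = 12/141.9 = 0.084567, so τ_n = 0.113893.
Rearranging for μ₀: μ₀ = (μ_n·τ_n − τ_data·x̄)/τ₀ = (33.2695·0.113893 − 0.084567·36.9) / 0.029326 = 0.668641/0.029326 ≈ 22.8.

μ₀ = 22.8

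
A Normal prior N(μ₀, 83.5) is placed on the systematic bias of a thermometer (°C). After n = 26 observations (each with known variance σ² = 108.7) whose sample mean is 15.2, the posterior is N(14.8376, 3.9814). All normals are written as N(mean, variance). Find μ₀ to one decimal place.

With known observation variance, the Normal–Normal posterior has precision τ_n = τ₀ + n/σ² and mean μ_n = (τ₀μ₀ + (n/σ²)x̄)/τ_n.
Here τ₀ = 1/83.5 = 0.011976 and τ_data = 26/108.7 = 0.239190, so τ_n = 0.251166.
Rearranging for μ₀: μ₀ = (μ_n·τ_n − τ_data·x̄)/τ₀ = (14.8376·0.251166 − 0.239190·15.2) / 0.011976 = 0.091013/0.011976 ≈ 7.6.

μ₀ = 7.6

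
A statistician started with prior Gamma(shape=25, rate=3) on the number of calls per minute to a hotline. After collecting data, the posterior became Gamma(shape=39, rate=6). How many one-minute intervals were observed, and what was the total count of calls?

n = 3 one-minute intervals with total 14 calls

Gamma–Poisson conjugacy: posterior shape = α + Σxᵢ, posterior rate = β + n.
Matching: Σxᵢ = 39 − 25 = 14 and n = 6 − 3 = 3.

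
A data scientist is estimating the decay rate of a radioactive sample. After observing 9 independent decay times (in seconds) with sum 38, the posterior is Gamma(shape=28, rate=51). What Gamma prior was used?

For an exponential likelihood with a Gamma(α, β) prior on the rate, n observations with total T give posterior Gamma(α+n, β+T).
So α = 28 − 9 = 19 and β = 51 − 38 = 13.

Gamma(shape=19, rate=13)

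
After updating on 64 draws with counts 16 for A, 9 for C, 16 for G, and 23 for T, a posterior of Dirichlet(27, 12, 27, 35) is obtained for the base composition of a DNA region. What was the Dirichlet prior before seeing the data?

Dirichlet(11, 3, 11, 12)

For a Dirichlet(α) prior with multinomial counts c, the posterior is Dirichlet(α + c) componentwise.
Subtract each count from the matching posterior parameter: 27−16=11, 12−9=3, 27−16=11, 35−23=12.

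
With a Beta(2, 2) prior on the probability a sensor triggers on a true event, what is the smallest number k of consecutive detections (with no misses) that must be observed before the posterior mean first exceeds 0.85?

k = 10

After k detections and 0 misses the posterior is Beta(2+k, 2), with mean (2+k)/(2+2+k).
Set (2+k)/(4+k) > 0.85 and solve: k > (0.85·4 − 2)/(1 − 0.85) = 9.333.
The smallest integer exceeding 9.333 is 10.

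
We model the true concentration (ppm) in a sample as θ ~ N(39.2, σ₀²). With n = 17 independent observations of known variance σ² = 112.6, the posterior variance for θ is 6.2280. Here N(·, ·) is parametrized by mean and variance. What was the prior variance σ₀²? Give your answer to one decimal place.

σ₀² = 104.3

For the Normal–Normal model with known σ², precisions add: τ_n = τ₀ + n/σ².
So 1/σ₀² = 1/6.2280 − 17/112.6 = 0.160565 − 0.150977 = 0.009588.
Hence σ₀² = 1/0.009588 ≈ 104.3.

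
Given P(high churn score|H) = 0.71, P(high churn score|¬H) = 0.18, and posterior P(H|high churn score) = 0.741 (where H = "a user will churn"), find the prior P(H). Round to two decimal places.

P(H) = 0.42

Bayes' rule in odds form gives O(H|E) = O(H)·[P(E|H)/P(E|¬H)], hence O(H) = O(H|E)/LR.
Posterior odds = 0.741/(1−0.741) = 2.8610. LR = 0.71/0.18 = 3.9444.
Prior odds = 2.8610/3.9444 = 0.7253, so P(H) = 0.7253/(1+0.7253) ≈ 0.42.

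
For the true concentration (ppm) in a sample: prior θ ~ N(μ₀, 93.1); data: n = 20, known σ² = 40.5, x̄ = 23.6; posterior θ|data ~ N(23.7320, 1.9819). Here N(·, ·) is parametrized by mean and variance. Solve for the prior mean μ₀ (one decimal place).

With known observation variance, the Normal–Normal posterior has precision τ_n = τ₀ + n/σ² and mean μ_n = (τ₀μ₀ + (n/σ²)x̄)/τ_n.
Here τ₀ = 1/93.1 = 0.010741 and τ_data = 20/40.5 = 0.493827, so τ_n = 0.504568.
Rearranging for μ₀: μ₀ = (μ_n·τ_n − τ_data·x̄)/τ₀ = (23.7320·0.504568 − 0.493827·23.6) / 0.010741 = 0.320091/0.010741 ≈ 29.8.

μ₀ = 29.8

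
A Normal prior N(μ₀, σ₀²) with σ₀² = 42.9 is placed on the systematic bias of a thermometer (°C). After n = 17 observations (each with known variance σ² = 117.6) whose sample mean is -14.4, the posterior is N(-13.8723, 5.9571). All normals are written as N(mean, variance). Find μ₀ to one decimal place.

μ₀ = -10.6

The posterior mean is a precision-weighted average: μ_n = (τ₀μ₀ + τ_data·x̄)/(τ₀+τ_data), with τ₀=1/σ₀² and τ_data=n/σ².
Here τ₀ = 1/42.9 = 0.023310 and τ_data = 17/117.6 = 0.144558, so τ_n = 0.167868.
Rearranging for μ₀: μ₀ = (μ_n·τ_n − τ_data·x̄)/τ₀ = (-13.8723·0.167868 − 0.144558·-14.4) / 0.023310 = -0.247080/0.023310 ≈ -10.6.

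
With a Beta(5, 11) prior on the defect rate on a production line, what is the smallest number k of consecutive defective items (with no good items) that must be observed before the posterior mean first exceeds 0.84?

k = 53

After k defective items and 0 good items the posterior is Beta(5+k, 11), with mean (5+k)/(5+11+k).
Set (5+k)/(16+k) > 0.84 and solve: k > (0.84·16 − 5)/(1 − 0.84) = 52.750.
The smallest integer exceeding 52.750 is 53, and checking k=53: (58)/(69) = 0.8406 > 0.84.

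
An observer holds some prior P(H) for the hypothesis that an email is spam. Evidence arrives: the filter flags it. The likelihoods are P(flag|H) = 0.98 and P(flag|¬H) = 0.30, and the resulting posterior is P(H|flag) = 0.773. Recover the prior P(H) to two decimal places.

P(H) = 0.51

Bayes' rule in odds form gives O(H|E) = O(H)·[P(E|H)/P(E|¬H)], hence O(H) = O(H|E)/LR.
Posterior odds = 0.773/(1−0.773) = 3.4053. LR = 0.98/0.30 = 3.2667.
Prior odds = 3.4053/3.2667 = 1.0424, so P(H) = 1.0424/(1+1.0424) ≈ 0.51.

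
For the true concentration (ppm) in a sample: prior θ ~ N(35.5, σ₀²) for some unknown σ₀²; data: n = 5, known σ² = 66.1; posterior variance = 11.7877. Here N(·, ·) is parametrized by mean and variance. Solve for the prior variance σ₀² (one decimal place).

σ₀² = 108.8

For the Normal–Normal model with known σ², precisions add: τ_n = τ₀ + n/σ².
So 1/σ₀² = 1/11.7877 − 5/66.1 = 0.084834 − 0.075643 = 0.009191.
Hence σ₀² = 1/0.009191 ≈ 108.8.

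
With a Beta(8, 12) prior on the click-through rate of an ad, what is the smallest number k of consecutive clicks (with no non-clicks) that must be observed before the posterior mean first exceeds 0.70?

After k clicks and 0 non-clicks the posterior is Beta(8+k, 12), with mean (8+k)/(8+12+k).
Set (8+k)/(20+k) > 0.70 and solve: k > (0.70·20 − 8)/(1 − 0.70) = 20.000.
The smallest integer exceeding 20.000 is 21, and checking k=21: (29)/(41) = 0.7073 > 0.70.

k = 21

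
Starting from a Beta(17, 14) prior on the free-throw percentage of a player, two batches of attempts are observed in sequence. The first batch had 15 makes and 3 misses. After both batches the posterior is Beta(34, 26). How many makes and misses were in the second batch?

Because Beta–binomial updating is additive in the counts, the combined data contributed (α_post−α_prior, β_post−β_prior) successes and failures.
Total across both batches: 34−17=17 makes, 26−14=12 misses.
Subtract the first batch: 17−15=2 makes and 12−3=9 misses.

2 makes and 9 misses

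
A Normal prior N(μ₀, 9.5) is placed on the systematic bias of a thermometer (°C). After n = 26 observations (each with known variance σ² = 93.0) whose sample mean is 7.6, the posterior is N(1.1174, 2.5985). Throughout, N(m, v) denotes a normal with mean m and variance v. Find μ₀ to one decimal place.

μ₀ = -16.1

The posterior mean is a precision-weighted average: μ_n = (τ₀μ₀ + τ_data·x̄)/(τ₀+τ_data), with τ₀=1/σ₀² and τ_data=n/σ².
Here τ₀ = 1/9.5 = 0.105263 and τ_data = 26/93.0 = 0.279570, so τ_n = 0.384833.
Rearranging for μ₀: μ₀ = (μ_n·τ_n − τ_data·x̄)/τ₀ = (1.1174·0.384833 − 0.279570·7.6) / 0.105263 = -1.694720/0.105263 ≈ -16.1.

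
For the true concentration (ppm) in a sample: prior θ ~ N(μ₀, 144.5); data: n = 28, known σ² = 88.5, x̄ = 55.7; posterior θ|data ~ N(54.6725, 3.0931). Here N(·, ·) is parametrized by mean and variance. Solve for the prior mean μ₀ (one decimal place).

With known observation variance, the Normal–Normal posterior has precision τ_n = τ₀ + n/σ² and mean μ_n = (τ₀μ₀ + (n/σ²)x̄)/τ_n.
Here τ₀ = 1/144.5 = 0.006920 and τ_data = 28/88.5 = 0.316384, so τ_n = 0.323304.
Rearranging for μ₀: μ₀ = (μ_n·τ_n − τ_data·x̄)/τ₀ = (54.6725·0.323304 − 0.316384·55.7) / 0.006920 = 0.053249/0.006920 ≈ 7.7.

μ₀ = 7.7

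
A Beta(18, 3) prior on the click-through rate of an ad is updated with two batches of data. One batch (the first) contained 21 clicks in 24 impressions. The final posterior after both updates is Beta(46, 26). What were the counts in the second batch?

Because Beta–binomial updating is additive in the counts, the combined data contributed (α_post−α_prior, β_post−β_prior) successes and failures.
Total across both batches: 46−18=28 clicks, 26−3=23 non-clicks.
Subtract the first batch: 28−21=7 clicks and 23−3=20 non-clicks.

7 clicks and 20 non-clicks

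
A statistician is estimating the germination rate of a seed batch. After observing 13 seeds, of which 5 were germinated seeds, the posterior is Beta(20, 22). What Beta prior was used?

Beta(15, 14)

Under Beta–binomial conjugacy the posterior parameters are (α+s, β+f).
Subtract the data counts: 20−5=15, 22−8=14.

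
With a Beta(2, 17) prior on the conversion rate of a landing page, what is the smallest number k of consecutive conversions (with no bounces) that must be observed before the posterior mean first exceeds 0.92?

k = 194

After k conversions and 0 bounces the posterior is Beta(2+k, 17), with mean (2+k)/(2+17+k).
Set (2+k)/(19+k) > 0.92 and solve: k > (0.92·19 − 2)/(1 − 0.92) = 193.500.
The smallest integer exceeding 193.500 is 194, and checking k=194: (196)/(213) = 0.9202 > 0.92.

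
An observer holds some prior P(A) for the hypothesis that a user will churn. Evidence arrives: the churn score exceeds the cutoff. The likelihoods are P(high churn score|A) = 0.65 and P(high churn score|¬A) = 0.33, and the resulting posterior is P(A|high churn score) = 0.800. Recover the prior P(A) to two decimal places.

P(A) = 0.67

In odds form, posterior odds = prior odds × likelihood ratio, so prior odds = posterior odds ÷ LR.
Posterior odds = 0.800/(1−0.800) = 4.0000. LR = 0.65/0.33 = 1.9697.
Prior odds = 4.0000/1.9697 = 2.0308, so P(A) = 2.0308/(1+2.0308) ≈ 0.67.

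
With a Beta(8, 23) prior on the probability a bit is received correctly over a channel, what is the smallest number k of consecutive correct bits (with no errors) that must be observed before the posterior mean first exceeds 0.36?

After k correct bits and 0 errors the posterior is Beta(8+k, 23), with mean (8+k)/(8+23+k).
Set (8+k)/(31+k) > 0.36 and solve: k > (0.36·31 − 8)/(1 − 0.36) = 4.938.
The smallest integer exceeding 4.938 is 5.

k = 5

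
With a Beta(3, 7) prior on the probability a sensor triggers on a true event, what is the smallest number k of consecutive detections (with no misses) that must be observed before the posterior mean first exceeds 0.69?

k = 13

After k detections and 0 misses the posterior is Beta(3+k, 7), with mean (3+k)/(3+7+k).
Set (3+k)/(10+k) > 0.69 and solve: k > (0.69·10 − 3)/(1 − 0.69) = 12.581.
The smallest integer exceeding 12.581 is 13.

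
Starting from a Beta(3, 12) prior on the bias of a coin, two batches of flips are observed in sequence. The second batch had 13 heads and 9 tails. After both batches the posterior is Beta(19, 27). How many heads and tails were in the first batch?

3 heads and 6 tails

Because Beta–binomial updating is additive in the counts, the combined data contributed (α_post−α_prior, β_post−β_prior) successes and failures.
Total across both batches: 19−3=16 heads, 27−12=15 tails.
Subtract the second batch: 16−13=3 heads and 15−9=6 tails.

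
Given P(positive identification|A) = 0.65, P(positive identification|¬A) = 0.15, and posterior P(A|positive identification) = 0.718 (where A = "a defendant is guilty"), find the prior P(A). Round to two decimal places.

Bayes' rule in odds form gives O(A|E) = O(A)·[P(E|A)/P(E|¬A)], hence O(A) = O(A|E)/LR.
Posterior odds = 0.718/(1−0.718) = 2.5461. LR = 0.65/0.15 = 4.3333.
Prior odds = 2.5461/4.3333 = 0.5876, so P(A) = 0.5876/(1+0.5876) ≈ 0.37.

P(A) = 0.37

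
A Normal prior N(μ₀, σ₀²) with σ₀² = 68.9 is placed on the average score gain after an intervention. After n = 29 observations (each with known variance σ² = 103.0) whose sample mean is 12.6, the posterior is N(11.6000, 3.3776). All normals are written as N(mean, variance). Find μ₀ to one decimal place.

μ₀ = -7.8

The posterior mean is a precision-weighted average: μ_n = (τ₀μ₀ + τ_data·x̄)/(τ₀+τ_data), with τ₀=1/σ₀² and τ_data=n/σ².
Here τ₀ = 1/68.9 = 0.014514 and τ_data = 29/103.0 = 0.281553, so τ_n = 0.296067.
Rearranging for μ₀: μ₀ = (μ_n·τ_n − τ_data·x̄)/τ₀ = (11.6000·0.296067 − 0.281553·12.6) / 0.014514 = -0.113191/0.014514 ≈ -7.8.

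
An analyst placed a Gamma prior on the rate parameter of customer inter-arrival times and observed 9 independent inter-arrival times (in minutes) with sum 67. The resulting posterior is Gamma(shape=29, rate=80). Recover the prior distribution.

Gamma(shape=20, rate=13)

Gamma–exponential conjugacy: posterior shape = α + n, posterior rate = β + Σtᵢ.
So α = 29 − 9 = 20 and β = 80 − 67 = 13.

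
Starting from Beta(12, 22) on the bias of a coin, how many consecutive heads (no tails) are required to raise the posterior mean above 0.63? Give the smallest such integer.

k = 26

After k heads and 0 tails the posterior is Beta(12+k, 22), with mean (12+k)/(12+22+k).
Set (12+k)/(34+k) > 0.63 and solve: k > (0.63·34 − 12)/(1 − 0.63) = 25.459.
The smallest integer exceeding 25.459 is 26.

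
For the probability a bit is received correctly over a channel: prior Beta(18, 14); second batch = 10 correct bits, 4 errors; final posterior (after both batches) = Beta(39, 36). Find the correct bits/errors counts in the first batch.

Because Beta–binomial updating is additive in the counts, the combined data contributed (α_post−α_prior, β_post−β_prior) successes and failures.
Total across both batches: 39−18=21 correct bits, 36−14=22 errors.
Subtract the second batch: 21−10=11 correct bits and 22−4=18 errors.

11 correct bits and 18 errors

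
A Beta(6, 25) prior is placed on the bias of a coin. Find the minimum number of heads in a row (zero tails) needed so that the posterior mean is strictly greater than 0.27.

After k heads and 0 tails the posterior is Beta(6+k, 25), with mean (6+k)/(6+25+k).
Set (6+k)/(31+k) > 0.27 and solve: k > (0.27·31 − 6)/(1 − 0.27) = 3.247.
The smallest integer exceeding 3.247 is 4, and checking k=4: (10)/(35) = 0.2857 > 0.27.

k = 4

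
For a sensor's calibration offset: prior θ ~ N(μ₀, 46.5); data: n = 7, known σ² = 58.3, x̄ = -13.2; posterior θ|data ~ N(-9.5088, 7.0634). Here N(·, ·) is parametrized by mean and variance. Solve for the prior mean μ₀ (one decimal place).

With known observation variance, the Normal–Normal posterior has precision τ_n = τ₀ + n/σ² and mean μ_n = (τ₀μ₀ + (n/σ²)x̄)/τ_n.
Here τ₀ = 1/46.5 = 0.021505 and τ_data = 7/58.3 = 0.120069, so τ_n = 0.141574.
Rearranging for μ₀: μ₀ = (μ_n·τ_n − τ_data·x̄)/τ₀ = (-9.5088·0.141574 − 0.120069·-13.2) / 0.021505 = 0.238712/0.021505 ≈ 11.1.

μ₀ = 11.1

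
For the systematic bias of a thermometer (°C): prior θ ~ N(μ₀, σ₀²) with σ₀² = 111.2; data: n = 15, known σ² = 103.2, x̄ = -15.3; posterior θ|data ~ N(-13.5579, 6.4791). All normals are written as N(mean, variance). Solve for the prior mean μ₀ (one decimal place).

μ₀ = 14.6

With known observation variance, the Normal–Normal posterior has precision τ_n = τ₀ + n/σ² and mean μ_n = (τ₀μ₀ + (n/σ²)x̄)/τ_n.
Here τ₀ = 1/111.2 = 0.008993 and τ_data = 15/103.2 = 0.145349, so τ_n = 0.154342.
Rearranging for μ₀: μ₀ = (μ_n·τ_n − τ_data·x̄)/τ₀ = (-13.5579·0.154342 − 0.145349·-15.3) / 0.008993 = 0.131286/0.008993 ≈ 14.6.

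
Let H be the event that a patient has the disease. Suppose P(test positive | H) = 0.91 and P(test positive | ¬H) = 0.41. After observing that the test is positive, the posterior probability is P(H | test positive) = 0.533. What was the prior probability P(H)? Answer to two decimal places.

P(H) = 0.34

In odds form, posterior odds = prior odds × likelihood ratio, so prior odds = posterior odds ÷ LR.
Posterior odds = 0.533/(1−0.533) = 1.1413. LR = 0.91/0.41 = 2.2195.
Prior odds = 1.1413/2.2195 = 0.5142, so P(H) = 0.5142/(1+0.5142) ≈ 0.34.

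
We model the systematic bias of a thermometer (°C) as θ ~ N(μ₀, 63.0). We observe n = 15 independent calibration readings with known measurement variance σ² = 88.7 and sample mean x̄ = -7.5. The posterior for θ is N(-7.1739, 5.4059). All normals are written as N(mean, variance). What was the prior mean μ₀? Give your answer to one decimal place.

μ₀ = -3.7

With known observation variance, the Normal–Normal posterior has precision τ_n = τ₀ + n/σ² and mean μ_n = (τ₀μ₀ + (n/σ²)x̄)/τ_n.
Here τ₀ = 1/63.0 = 0.015873 and τ_data = 15/88.7 = 0.169109, so τ_n = 0.184982.
Rearranging for μ₀: μ₀ = (μ_n·τ_n − τ_data·x̄)/τ₀ = (-7.1739·0.184982 − 0.169109·-7.5) / 0.015873 = -0.058725/0.015873 ≈ -3.7.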